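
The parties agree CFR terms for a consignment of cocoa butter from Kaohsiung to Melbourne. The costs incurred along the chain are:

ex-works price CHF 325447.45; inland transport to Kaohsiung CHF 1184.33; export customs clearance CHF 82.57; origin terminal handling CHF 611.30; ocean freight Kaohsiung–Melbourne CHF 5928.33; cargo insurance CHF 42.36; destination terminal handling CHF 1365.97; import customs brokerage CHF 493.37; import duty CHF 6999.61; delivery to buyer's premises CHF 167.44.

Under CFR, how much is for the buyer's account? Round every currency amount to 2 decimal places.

CFR: the seller pays costs through ocean freight to the destination port, but not insurance.
Seller's account: goods 325447.45 + inland to port 1184.33 + export clearance 82.57 + origin terminal 611.30 + freight 5928.33 = 333253.98
Buyer's account: insurance 42.36 + destination terminal 1365.97 + brokerage 493.37 + duty 6999.61 + delivery 167.44 = 9068.75

Buyer's account: CHF 9068.75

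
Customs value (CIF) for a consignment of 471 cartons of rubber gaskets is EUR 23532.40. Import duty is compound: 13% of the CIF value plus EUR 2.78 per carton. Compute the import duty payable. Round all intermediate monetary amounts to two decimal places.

Import duty: EUR 4368.59

Ad valorem component: 23532.40 × 13% = 3059.21
Specific component: 471 × 2.78 = 1309.38
Import duty = 3059.21 + 1309.38 = 4368.59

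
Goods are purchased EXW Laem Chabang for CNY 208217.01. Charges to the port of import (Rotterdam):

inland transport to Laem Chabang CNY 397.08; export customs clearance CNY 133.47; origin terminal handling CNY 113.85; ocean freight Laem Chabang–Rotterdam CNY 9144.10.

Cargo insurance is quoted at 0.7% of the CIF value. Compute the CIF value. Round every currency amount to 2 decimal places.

CIF value: CNY 219542.31

Let C be the CIF value. C = EXW price + pre-shipment costs + freight + 0.7% × C
C − 0.7% × C = 208217.01 + 397.08 + 133.47 + 113.85 + 9144.10
0.993 × C = 218005.51
C = 218005.51 / 0.993 = 219542.31
Insurance premium = 0.7% × 219542.31 = 1536.80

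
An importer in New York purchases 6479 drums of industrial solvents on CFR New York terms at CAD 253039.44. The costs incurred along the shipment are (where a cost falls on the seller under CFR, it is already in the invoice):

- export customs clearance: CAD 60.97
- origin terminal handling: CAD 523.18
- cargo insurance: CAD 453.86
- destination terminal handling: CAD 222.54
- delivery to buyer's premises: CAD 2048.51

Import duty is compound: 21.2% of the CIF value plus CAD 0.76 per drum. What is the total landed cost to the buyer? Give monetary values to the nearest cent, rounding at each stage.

CFR: the seller pays costs through ocean freight to the destination port, but not insurance.
Already in the invoice (seller's account under CFR): export clearance, origin terminal — exclude.
CIF value = CFR price + insurance = 253039.44 + 453.86 = 253493.30
Ad valorem component: 253493.30 × 21.2% = 53740.58
Specific component: 6479 × 0.76 = 4924.04
Import duty = 53740.58 + 4924.04 = 58664.62
Buyer bears: insurance 453.86 + destination terminal 222.54 + delivery 2048.51 + duty 58664.62 = 61389.53
Landed cost = invoice 253039.44 + 61389.53 = 314428.97

Total landed cost: CAD 314428.97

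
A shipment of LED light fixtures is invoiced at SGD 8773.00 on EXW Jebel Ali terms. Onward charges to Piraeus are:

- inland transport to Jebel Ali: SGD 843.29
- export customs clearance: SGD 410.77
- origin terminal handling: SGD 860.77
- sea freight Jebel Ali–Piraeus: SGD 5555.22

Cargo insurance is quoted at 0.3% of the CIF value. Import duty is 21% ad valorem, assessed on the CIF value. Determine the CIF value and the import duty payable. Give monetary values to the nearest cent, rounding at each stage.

CIF value: SGD 16492.53; import duty: SGD 3463.43

Let C be the CIF value. C = EXW price + pre-shipment costs + freight + 0.3% × C
C − 0.3% × C = 8773.00 + 843.29 + 410.77 + 860.77 + 5555.22
0.997 × C = 16443.05
C = 16443.05 / 0.997 = 16492.53
Insurance premium = 0.3% × 16492.53 = 49.48
Import duty = 16492.53 × 21% = 3463.43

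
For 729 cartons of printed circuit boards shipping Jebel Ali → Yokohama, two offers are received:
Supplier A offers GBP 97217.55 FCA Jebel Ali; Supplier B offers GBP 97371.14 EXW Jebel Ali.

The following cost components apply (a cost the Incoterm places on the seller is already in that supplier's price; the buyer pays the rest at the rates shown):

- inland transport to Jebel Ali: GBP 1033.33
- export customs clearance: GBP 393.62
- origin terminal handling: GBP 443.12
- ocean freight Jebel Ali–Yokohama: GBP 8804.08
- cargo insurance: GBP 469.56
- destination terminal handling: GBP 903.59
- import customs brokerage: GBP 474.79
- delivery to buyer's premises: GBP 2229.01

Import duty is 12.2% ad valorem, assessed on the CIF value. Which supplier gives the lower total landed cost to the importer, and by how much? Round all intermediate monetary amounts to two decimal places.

Supplier A (FCA):
CIF value = FCA price + origin terminal + freight + insurance = 97217.55 + 443.12 + 8804.08 + 469.56 = 106934.31
Import duty = 106934.31 × 12.2% = 13045.99
Buyer bears (A): 443.12 + 8804.08 + 469.56 + 903.59 + 474.79 + 2229.01 = 13324.15
Landed cost (A) = invoice 97217.55 + 13324.15 + duty 13045.99 = 123587.69
Supplier B (EXW):
CIF value = EXW price + inland to port + export clearance + origin terminal + freight + insurance = 97371.14 + 1033.33 + 393.62 + 443.12 + 8804.08 + 469.56 = 108514.85
Import duty = 108514.85 × 12.2% = 13238.81
Buyer bears (B): 1033.33 + 393.62 + 443.12 + 8804.08 + 469.56 + 903.59 + 474.79 + 2229.01 = 14751.10
Landed cost (B) = invoice 97371.14 + 14751.10 + duty 13238.81 = 125361.05
Difference = |123587.69 − 125361.05| = 1773.36

Supplier A is cheaper by GBP 1773.36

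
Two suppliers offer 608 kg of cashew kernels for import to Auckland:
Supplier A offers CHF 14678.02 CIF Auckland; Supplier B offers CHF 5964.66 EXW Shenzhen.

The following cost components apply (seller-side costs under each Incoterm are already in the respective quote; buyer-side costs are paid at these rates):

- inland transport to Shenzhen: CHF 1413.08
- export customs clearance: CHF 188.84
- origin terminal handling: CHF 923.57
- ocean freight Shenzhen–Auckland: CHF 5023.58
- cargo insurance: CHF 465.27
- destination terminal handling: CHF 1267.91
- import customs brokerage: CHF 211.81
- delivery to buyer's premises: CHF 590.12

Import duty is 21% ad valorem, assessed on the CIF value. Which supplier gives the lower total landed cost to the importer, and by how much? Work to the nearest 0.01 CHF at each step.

Supplier B is cheaper by CHF 845.81

Supplier A (CIF):
The CIF price already equals the CIF value: 14678.02
Import duty = 14678.02 × 21% = 3082.38
Buyer bears (A): 1267.91 + 211.81 + 590.12 = 2069.84
Landed cost (A) = invoice 14678.02 + 2069.84 + duty 3082.38 = 19830.24
Supplier B (EXW):
CIF value = EXW price + inland to port + export clearance + origin terminal + freight + insurance = 5964.66 + 1413.08 + 188.84 + 923.57 + 5023.58 + 465.27 = 13979.00
Import duty = 13979.00 × 21% = 2935.59
Buyer bears (B): 1413.08 + 188.84 + 923.57 + 5023.58 + 465.27 + 1267.91 + 211.81 + 590.12 = 10084.18
Landed cost (B) = invoice 5964.66 + 10084.18 + duty 2935.59 = 18984.43
Difference = |19830.24 − 18984.43| = 845.81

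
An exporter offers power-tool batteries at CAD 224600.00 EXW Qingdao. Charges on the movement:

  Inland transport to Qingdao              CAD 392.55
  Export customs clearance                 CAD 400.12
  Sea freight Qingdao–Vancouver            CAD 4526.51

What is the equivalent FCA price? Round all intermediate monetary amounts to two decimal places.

Not relevant to the conversion: freight — on the buyer under both terms; not part of either seller's price.
From EXW to FCA, the seller additionally bears: inland to port, export clearance.
FCA price = 224600.00 + 392.55 + 400.12 = 225392.67

FCA price: CAD 225392.67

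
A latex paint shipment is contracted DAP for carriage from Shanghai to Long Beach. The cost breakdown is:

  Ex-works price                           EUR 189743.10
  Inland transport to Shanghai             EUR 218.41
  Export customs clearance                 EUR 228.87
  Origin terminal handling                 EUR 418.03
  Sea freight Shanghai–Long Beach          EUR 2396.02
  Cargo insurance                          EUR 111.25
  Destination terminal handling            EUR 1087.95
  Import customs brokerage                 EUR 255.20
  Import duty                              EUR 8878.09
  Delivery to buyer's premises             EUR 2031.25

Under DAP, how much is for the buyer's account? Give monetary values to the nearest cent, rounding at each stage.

Buyer's account: EUR 9133.29

DAP: the seller bears all costs to the named destination except import duty and clearance.
Seller's account: goods 189743.10 + inland to port 218.41 + export clearance 228.87 + origin terminal 418.03 + freight 2396.02 + insurance 111.25 + destination terminal 1087.95 + delivery 2031.25 = 196234.88
Buyer's account: brokerage 255.20 + duty 8878.09 = 9133.29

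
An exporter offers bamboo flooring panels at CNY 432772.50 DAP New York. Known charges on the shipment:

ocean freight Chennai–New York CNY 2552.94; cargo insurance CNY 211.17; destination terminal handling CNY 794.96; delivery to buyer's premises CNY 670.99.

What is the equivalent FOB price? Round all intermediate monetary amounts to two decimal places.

From DAP to FOB, the seller no longer bears: freight, insurance, destination terminal, delivery.
FOB price = 432772.50 − 2552.94 − 211.17 − 794.96 − 670.99 = 428542.44

FOB price: CNY 428542.44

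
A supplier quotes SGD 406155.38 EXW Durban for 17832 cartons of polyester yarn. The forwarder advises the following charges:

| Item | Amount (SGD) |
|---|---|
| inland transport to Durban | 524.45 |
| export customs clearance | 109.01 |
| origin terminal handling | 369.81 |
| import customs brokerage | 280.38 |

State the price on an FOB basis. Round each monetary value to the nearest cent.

FOB price: SGD 407158.65

Not relevant to the conversion: brokerage — on the buyer under both terms; not part of either seller's price.
From EXW to FOB, the seller additionally bears: inland to port, export clearance, origin terminal.
FOB price = 406155.38 + 524.45 + 109.01 + 369.81 = 407158.65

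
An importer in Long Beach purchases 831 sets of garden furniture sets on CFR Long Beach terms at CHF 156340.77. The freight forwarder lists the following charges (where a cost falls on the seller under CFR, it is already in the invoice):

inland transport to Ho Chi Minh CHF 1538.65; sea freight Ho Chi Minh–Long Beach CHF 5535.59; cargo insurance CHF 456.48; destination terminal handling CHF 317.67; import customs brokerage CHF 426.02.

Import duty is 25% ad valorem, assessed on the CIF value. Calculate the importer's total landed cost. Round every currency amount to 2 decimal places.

Total landed cost: CHF 196740.25

CFR: the seller pays costs through ocean freight to the destination port, but not insurance.
Already in the invoice (seller's account under CFR): inland to port, freight — exclude.
CIF value = CFR price + insurance = 156340.77 + 456.48 = 156797.25
Import duty = 156797.25 × 25% = 39199.31
Buyer bears: insurance 456.48 + destination terminal 317.67 + brokerage 426.02 + duty 39199.31 = 40399.48
Landed cost = invoice 156340.77 + 40399.48 = 196740.25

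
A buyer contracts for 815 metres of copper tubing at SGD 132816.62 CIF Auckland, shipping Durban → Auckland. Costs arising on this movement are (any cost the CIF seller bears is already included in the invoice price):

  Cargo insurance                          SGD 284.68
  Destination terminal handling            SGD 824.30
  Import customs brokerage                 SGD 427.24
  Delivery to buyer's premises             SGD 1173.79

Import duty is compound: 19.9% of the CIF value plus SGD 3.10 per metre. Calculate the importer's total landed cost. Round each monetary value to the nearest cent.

Total landed cost: SGD 164198.96

CIF: the seller pays costs through ocean freight and marine insurance to the destination port.
Already in the invoice (seller's account under CIF): insurance — exclude.
The CIF price already equals the CIF value: 132816.62
Ad valorem component: 132816.62 × 19.9% = 26430.51
Specific component: 815 × 3.10 = 2526.50
Import duty = 26430.51 + 2526.50 = 28957.01
Buyer bears: destination terminal 824.30 + brokerage 427.24 + delivery 1173.79 + duty 28957.01 = 31382.34
Landed cost = invoice 132816.62 + 31382.34 = 164198.96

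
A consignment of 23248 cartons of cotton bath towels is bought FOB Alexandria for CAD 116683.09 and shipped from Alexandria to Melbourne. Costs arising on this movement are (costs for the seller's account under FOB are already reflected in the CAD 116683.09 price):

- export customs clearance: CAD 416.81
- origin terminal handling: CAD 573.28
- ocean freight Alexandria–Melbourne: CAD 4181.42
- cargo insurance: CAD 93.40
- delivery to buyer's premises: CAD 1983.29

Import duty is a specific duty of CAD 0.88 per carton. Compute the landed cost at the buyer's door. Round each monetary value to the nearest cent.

Total landed cost: CAD 143399.44

FOB: the seller bears costs until goods are on board at the origin port; the buyer bears freight, insurance and all costs thereafter.
Already in the invoice (seller's account under FOB): export clearance, origin terminal — exclude.
CIF value = FOB price + freight + insurance = 116683.09 + 4181.42 + 93.40 = 120957.91
Import duty = 23248 × 0.88 = 20458.24
Buyer bears: freight 4181.42 + insurance 93.40 + delivery 1983.29 + duty 20458.24 = 26716.35
Landed cost = invoice 116683.09 + 26716.35 = 143399.44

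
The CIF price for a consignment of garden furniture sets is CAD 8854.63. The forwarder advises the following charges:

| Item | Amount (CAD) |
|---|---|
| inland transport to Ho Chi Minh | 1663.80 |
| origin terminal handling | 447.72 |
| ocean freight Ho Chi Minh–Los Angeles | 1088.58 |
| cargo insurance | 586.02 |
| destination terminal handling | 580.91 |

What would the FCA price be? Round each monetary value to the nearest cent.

Not relevant to the conversion: inland to port — on the seller under both CIF and FCA; already in the CIF price and stays in the FCA price. destination terminal — on the buyer under both terms; not part of either seller's price.
From CIF to FCA, the seller no longer bears: origin terminal, freight, insurance.
FCA price = 8854.63 − 447.72 − 1088.58 − 586.02 = 6732.31

FCA price: CAD 6732.31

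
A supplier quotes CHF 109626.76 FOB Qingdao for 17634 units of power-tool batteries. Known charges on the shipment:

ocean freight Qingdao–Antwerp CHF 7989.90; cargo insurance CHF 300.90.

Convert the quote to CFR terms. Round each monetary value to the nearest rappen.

CFR price: CHF 117616.66

Not relevant to the conversion: insurance — on the buyer under both terms; not part of either seller's price.
From FOB to CFR, the seller additionally bears: freight.
CFR price = 109626.76 + 7989.90 = 117616.66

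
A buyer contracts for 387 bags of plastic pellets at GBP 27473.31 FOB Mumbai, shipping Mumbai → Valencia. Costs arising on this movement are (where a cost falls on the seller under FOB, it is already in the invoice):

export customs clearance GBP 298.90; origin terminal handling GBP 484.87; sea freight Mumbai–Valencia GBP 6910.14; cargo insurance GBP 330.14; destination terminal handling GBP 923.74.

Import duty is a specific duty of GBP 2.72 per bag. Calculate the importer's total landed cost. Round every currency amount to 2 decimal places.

Total landed cost: GBP 36689.97

FOB: the seller bears costs until goods are on board at the origin port; the buyer bears freight, insurance and all costs thereafter.
Already in the invoice (seller's account under FOB): export clearance, origin terminal — exclude.
CIF value = FOB price + freight + insurance = 27473.31 + 6910.14 + 330.14 = 34713.59
Import duty = 387 × 2.72 = 1052.64
Buyer bears: freight 6910.14 + insurance 330.14 + destination terminal 923.74 + duty 1052.64 = 9216.66
Landed cost = invoice 27473.31 + 9216.66 = 36689.97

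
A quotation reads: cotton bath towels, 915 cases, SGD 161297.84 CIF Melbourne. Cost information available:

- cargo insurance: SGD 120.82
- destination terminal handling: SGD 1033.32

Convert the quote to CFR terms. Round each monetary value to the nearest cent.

CFR price: SGD 161177.02

Not relevant to the conversion: destination terminal — on the buyer under both terms; not part of either seller's price.
From CIF to CFR, the seller no longer bears: insurance.
CFR price = 161297.84 − 120.82 = 161177.02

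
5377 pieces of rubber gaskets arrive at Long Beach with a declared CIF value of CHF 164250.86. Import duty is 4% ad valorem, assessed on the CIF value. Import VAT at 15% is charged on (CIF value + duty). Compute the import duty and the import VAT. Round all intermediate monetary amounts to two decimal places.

Import duty = 164250.86 × 4% = 6570.03
VAT base = CIF + duty = 164250.86 + 6570.03 = 170820.89
Import VAT = 170820.89 × 15% = 25623.13

Import duty: CHF 6570.03; import VAT: CHF 25623.13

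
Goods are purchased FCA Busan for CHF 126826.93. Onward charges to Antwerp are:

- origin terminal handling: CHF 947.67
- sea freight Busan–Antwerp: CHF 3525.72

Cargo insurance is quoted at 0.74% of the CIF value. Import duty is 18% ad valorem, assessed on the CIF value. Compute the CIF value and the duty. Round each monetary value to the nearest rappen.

Let C be the CIF value. C = FCA price + pre-shipment costs + freight + 0.74% × C
C − 0.74% × C = 126826.93 + 947.67 + 3525.72
0.9926 × C = 131300.32
C = 131300.32 / 0.9926 = 132279.19
Insurance premium = 0.74% × 132279.19 = 978.87
Import duty = 132279.19 × 18% = 23810.25

CIF value: CHF 132279.19; import duty: CHF 23810.25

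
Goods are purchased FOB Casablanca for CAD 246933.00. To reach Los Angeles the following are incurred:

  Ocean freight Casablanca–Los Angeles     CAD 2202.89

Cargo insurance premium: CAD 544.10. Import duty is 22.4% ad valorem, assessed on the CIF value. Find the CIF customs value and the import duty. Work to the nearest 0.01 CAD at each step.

CIF value: CAD 249679.99; import duty: CAD 55928.32

CIF = FOB price + freight + insurance
CIF = 246933.00 + 2202.89 + 544.10 = 249679.99
Import duty = 249679.99 × 22.4% = 55928.32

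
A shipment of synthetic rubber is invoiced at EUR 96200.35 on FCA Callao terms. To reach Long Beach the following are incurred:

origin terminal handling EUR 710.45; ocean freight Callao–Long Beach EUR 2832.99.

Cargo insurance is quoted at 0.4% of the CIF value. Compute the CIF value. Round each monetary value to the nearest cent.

Let C be the CIF value. C = FCA price + pre-shipment costs + freight + 0.4% × C
C − 0.4% × C = 96200.35 + 710.45 + 2832.99
0.996 × C = 99743.79
C = 99743.79 / 0.996 = 100144.37
Insurance premium = 0.4% × 100144.37 = 400.58

CIF value: EUR 100144.37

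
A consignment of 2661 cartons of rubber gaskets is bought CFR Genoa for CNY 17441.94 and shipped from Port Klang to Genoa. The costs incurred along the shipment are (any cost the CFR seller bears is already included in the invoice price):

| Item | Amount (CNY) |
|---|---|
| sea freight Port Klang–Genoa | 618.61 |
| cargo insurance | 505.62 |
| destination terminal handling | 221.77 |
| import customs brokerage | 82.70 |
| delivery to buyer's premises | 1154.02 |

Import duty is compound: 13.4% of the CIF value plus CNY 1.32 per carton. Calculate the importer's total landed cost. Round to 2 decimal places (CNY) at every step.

Total landed cost: CNY 25323.54

CFR: the seller pays costs through ocean freight to the destination port, but not insurance.
Already in the invoice (seller's account under CFR): freight — exclude.
CIF value = CFR price + insurance = 17441.94 + 505.62 = 17947.56
Ad valorem component: 17947.56 × 13.4% = 2404.97
Specific component: 2661 × 1.32 = 3512.52
Import duty = 2404.97 + 3512.52 = 5917.49
Buyer bears: insurance 505.62 + destination terminal 221.77 + brokerage 82.70 + delivery 1154.02 + duty 5917.49 = 7881.60
Landed cost = invoice 17441.94 + 7881.60 = 25323.54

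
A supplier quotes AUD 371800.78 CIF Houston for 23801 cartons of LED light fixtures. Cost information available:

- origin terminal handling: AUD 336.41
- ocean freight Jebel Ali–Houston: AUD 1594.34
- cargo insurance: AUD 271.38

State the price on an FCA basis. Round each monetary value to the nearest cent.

From CIF to FCA, the seller no longer bears: origin terminal, freight, insurance.
FCA price = 371800.78 − 336.41 − 1594.34 − 271.38 = 369598.65

FCA price: AUD 369598.65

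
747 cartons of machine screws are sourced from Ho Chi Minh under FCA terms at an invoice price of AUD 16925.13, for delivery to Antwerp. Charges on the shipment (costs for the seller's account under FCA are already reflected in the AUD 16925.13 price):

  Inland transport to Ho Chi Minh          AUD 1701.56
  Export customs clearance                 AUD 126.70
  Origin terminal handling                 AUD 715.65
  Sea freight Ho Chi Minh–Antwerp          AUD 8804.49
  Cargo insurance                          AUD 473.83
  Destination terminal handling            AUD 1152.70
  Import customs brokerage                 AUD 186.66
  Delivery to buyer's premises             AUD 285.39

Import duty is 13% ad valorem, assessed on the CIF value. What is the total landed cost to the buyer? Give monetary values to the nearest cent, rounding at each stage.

Total landed cost: AUD 32043.33

FCA: the seller delivers export-cleared goods to the carrier; the buyer bears costs from that point.
Already in the invoice (seller's account under FCA): inland to port, export clearance — exclude.
CIF value = FCA price + origin terminal + freight + insurance = 16925.13 + 715.65 + 8804.49 + 473.83 = 26919.10
Import duty = 26919.10 × 13% = 3499.48
Buyer bears: origin terminal 715.65 + freight 8804.49 + insurance 473.83 + destination terminal 1152.70 + brokerage 186.66 + delivery 285.39 + duty 3499.48 = 15118.20
Landed cost = invoice 16925.13 + 15118.20 = 32043.33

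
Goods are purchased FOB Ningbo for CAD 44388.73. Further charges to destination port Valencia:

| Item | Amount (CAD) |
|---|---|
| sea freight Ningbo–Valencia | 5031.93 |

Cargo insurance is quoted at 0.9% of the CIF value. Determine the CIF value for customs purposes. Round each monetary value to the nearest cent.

CIF value: CAD 49869.49

Let C be the CIF value. C = FOB price + freight + 0.9% × C
C − 0.9% × C = 44388.73 + 5031.93
0.991 × C = 49420.66
C = 49420.66 / 0.991 = 49869.49
Insurance premium = 0.9% × 49869.49 = 448.83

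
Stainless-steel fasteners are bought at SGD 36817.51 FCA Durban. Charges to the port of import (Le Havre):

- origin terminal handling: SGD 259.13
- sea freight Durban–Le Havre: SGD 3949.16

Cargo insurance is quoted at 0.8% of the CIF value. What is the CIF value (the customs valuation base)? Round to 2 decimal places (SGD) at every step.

Let C be the CIF value. C = FCA price + pre-shipment costs + freight + 0.8% × C
C − 0.8% × C = 36817.51 + 259.13 + 3949.16
0.992 × C = 41025.80
C = 41025.80 / 0.992 = 41356.65
Insurance premium = 0.8% × 41356.65 = 330.85

CIF value: SGD 41356.65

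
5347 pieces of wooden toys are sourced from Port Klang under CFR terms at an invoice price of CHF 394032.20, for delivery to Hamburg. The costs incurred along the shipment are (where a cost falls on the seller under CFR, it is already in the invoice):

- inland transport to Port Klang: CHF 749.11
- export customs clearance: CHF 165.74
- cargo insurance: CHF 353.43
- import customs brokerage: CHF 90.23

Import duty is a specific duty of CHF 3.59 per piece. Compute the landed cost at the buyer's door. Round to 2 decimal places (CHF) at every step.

Total landed cost: CHF 413671.59

CFR: the seller pays costs through ocean freight to the destination port, but not insurance.
Already in the invoice (seller's account under CFR): inland to port, export clearance — exclude.
CIF value = CFR price + insurance = 394032.20 + 353.43 = 394385.63
Import duty = 5347 × 3.59 = 19195.73
Buyer bears: insurance 353.43 + brokerage 90.23 + duty 19195.73 = 19639.39
Landed cost = invoice 394032.20 + 19639.39 = 413671.59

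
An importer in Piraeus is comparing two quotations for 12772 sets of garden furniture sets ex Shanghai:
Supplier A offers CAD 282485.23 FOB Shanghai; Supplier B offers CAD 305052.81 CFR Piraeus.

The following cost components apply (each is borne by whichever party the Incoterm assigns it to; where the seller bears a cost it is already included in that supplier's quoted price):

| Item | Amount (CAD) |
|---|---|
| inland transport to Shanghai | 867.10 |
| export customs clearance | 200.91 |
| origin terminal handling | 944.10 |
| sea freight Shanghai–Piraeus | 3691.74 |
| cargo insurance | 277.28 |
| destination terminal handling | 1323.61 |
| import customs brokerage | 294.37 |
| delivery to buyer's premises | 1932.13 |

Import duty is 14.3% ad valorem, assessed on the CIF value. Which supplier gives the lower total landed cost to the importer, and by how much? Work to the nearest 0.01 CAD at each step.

Supplier A (FOB):
CIF value = FOB price + freight + insurance = 282485.23 + 3691.74 + 277.28 = 286454.25
Import duty = 286454.25 × 14.3% = 40962.96
Buyer bears (A): 3691.74 + 277.28 + 1323.61 + 294.37 + 1932.13 = 7519.13
Landed cost (A) = invoice 282485.23 + 7519.13 + duty 40962.96 = 330967.32
Supplier B (CFR):
CIF value = CFR price + insurance = 305052.81 + 277.28 = 305330.09
Import duty = 305330.09 × 14.3% = 43662.20
Buyer bears (B): 277.28 + 1323.61 + 294.37 + 1932.13 = 3827.39
Landed cost (B) = invoice 305052.81 + 3827.39 + duty 43662.20 = 352542.40
Difference = |330967.32 − 352542.40| = 21575.08

Supplier A is cheaper by CAD 21575.08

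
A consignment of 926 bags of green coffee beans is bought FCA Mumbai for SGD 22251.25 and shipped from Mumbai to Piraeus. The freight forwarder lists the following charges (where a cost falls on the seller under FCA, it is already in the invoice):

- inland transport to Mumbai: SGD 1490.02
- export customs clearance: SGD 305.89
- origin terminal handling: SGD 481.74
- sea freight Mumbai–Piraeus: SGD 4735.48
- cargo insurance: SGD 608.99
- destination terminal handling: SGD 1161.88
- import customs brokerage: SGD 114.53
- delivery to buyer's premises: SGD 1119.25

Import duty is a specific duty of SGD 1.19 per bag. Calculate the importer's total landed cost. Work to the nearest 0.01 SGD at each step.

Total landed cost: SGD 31575.06

FCA: the seller delivers export-cleared goods to the carrier; the buyer bears costs from that point.
Already in the invoice (seller's account under FCA): inland to port, export clearance — exclude.
CIF value = FCA price + origin terminal + freight + insurance = 22251.25 + 481.74 + 4735.48 + 608.99 = 28077.46
Import duty = 926 × 1.19 = 1101.94
Buyer bears: origin terminal 481.74 + freight 4735.48 + insurance 608.99 + destination terminal 1161.88 + brokerage 114.53 + delivery 1119.25 + duty 1101.94 = 9323.81
Landed cost = invoice 22251.25 + 9323.81 = 31575.06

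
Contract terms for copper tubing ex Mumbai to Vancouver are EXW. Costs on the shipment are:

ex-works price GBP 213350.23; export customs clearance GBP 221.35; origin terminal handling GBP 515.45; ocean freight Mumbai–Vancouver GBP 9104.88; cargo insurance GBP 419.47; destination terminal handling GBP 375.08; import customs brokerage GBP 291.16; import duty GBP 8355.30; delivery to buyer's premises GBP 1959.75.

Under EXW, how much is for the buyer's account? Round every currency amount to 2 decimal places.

Buyer's account: GBP 21242.44

EXW: the seller makes goods available at their premises; the buyer bears all onward costs.
Seller's account: goods 213350.23 = 213350.23
Buyer's account: export clearance 221.35 + origin terminal 515.45 + freight 9104.88 + insurance 419.47 + destination terminal 375.08 + brokerage 291.16 + duty 8355.30 + delivery 1959.75 = 21242.44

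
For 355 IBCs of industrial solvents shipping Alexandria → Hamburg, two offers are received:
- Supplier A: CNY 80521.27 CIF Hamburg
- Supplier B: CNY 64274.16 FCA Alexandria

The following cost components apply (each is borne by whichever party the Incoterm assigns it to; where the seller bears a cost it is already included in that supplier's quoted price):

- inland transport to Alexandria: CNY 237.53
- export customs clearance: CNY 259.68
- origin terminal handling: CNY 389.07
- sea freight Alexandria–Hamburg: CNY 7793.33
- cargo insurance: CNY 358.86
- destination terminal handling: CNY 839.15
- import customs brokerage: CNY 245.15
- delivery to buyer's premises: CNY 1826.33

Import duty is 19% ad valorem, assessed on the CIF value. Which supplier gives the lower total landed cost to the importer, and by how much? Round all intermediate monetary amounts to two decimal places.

Supplier A (CIF):
The CIF price already equals the CIF value: 80521.27
Import duty = 80521.27 × 19% = 15299.04
Buyer bears (A): 839.15 + 245.15 + 1826.33 = 2910.63
Landed cost (A) = invoice 80521.27 + 2910.63 + duty 15299.04 = 98730.94
Supplier B (FCA):
CIF value = FCA price + origin terminal + freight + insurance = 64274.16 + 389.07 + 7793.33 + 358.86 = 72815.42
Import duty = 72815.42 × 19% = 13834.93
Buyer bears (B): 389.07 + 7793.33 + 358.86 + 839.15 + 245.15 + 1826.33 = 11451.89
Landed cost (B) = invoice 64274.16 + 11451.89 + duty 13834.93 = 89560.98
Difference = |98730.94 − 89560.98| = 9169.96

Supplier B is cheaper by CNY 9169.96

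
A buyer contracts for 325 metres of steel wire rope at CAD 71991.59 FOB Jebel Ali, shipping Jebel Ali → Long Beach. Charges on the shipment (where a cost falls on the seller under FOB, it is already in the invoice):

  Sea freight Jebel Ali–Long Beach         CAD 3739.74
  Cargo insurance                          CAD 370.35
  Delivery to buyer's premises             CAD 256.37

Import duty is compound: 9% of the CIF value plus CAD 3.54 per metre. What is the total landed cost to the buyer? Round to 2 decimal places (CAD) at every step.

Total landed cost: CAD 84357.70

FOB: the seller bears costs until goods are on board at the origin port; the buyer bears freight, insurance and all costs thereafter.
CIF value = FOB price + freight + insurance = 71991.59 + 3739.74 + 370.35 = 76101.68
Ad valorem component: 76101.68 × 9% = 6849.15
Specific component: 325 × 3.54 = 1150.50
Import duty = 6849.15 + 1150.50 = 7999.65
Buyer bears: freight 3739.74 + insurance 370.35 + delivery 256.37 + duty 7999.65 = 12366.11
Landed cost = invoice 71991.59 + 12366.11 = 84357.70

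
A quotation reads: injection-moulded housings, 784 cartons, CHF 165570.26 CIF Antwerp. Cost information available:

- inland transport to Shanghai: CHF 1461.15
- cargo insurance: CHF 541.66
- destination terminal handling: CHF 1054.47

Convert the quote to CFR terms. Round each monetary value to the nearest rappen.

CFR price: CHF 165028.60

Not relevant to the conversion: inland to port — on the seller under both CIF and CFR; already in the CIF price and stays in the CFR price. destination terminal — on the buyer under both terms; not part of either seller's price.
From CIF to CFR, the seller no longer bears: insurance.
CFR price = 165570.26 − 541.66 = 165028.60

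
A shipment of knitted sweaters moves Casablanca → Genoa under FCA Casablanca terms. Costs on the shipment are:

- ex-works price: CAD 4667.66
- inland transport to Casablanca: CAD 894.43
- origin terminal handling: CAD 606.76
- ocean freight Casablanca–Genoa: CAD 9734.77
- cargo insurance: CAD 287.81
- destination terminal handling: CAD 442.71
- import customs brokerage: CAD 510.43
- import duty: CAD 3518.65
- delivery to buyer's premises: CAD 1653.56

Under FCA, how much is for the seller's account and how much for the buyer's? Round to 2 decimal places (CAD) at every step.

FCA: the seller delivers export-cleared goods to the carrier; the buyer bears costs from that point.
Seller's account: goods 4667.66 + inland to port 894.43 = 5562.09
Buyer's account: origin terminal 606.76 + freight 9734.77 + insurance 287.81 + destination terminal 442.71 + brokerage 510.43 + duty 3518.65 + delivery 1653.56 = 16754.69

Seller: CAD 5562.09; buyer: CAD 16754.69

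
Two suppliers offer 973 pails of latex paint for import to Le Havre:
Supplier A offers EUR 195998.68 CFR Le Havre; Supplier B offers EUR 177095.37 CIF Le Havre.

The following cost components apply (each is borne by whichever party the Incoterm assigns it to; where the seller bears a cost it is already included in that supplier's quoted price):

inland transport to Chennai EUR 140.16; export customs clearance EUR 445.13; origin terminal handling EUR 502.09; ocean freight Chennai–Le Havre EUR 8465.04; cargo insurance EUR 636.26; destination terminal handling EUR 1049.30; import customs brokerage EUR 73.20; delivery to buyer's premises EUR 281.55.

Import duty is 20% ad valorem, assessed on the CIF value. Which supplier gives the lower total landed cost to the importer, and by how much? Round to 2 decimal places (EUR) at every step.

Supplier B is cheaper by EUR 23447.49

Supplier A (CFR):
CIF value = CFR price + insurance = 195998.68 + 636.26 = 196634.94
Import duty = 196634.94 × 20% = 39326.99
Buyer bears (A): 636.26 + 1049.30 + 73.20 + 281.55 = 2040.31
Landed cost (A) = invoice 195998.68 + 2040.31 + duty 39326.99 = 237365.98
Supplier B (CIF):
The CIF price already equals the CIF value: 177095.37
Import duty = 177095.37 × 20% = 35419.07
Buyer bears (B): 1049.30 + 73.20 + 281.55 = 1404.05
Landed cost (B) = invoice 177095.37 + 1404.05 + duty 35419.07 = 213918.49
Difference = |237365.98 − 213918.49| = 23447.49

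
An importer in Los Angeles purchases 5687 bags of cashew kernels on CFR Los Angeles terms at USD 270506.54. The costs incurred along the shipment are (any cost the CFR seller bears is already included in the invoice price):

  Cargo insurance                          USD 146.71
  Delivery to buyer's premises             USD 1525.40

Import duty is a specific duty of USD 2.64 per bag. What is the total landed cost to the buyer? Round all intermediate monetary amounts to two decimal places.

CFR: the seller pays costs through ocean freight to the destination port, but not insurance.
CIF value = CFR price + insurance = 270506.54 + 146.71 = 270653.25
Import duty = 5687 × 2.64 = 15013.68
Buyer bears: insurance 146.71 + delivery 1525.40 + duty 15013.68 = 16685.79
Landed cost = invoice 270506.54 + 16685.79 = 287192.33

Total landed cost: USD 287192.33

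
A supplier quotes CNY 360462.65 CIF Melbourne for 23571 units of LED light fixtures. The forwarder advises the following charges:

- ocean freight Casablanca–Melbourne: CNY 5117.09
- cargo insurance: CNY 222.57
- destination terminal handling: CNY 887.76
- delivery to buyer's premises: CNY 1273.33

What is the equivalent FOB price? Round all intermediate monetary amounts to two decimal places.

Not relevant to the conversion: delivery, destination terminal — on the buyer under both terms; not part of either seller's price.
From CIF to FOB, the seller no longer bears: freight, insurance.
FOB price = 360462.65 − 5117.09 − 222.57 = 355122.99

FOB price: CNY 355122.99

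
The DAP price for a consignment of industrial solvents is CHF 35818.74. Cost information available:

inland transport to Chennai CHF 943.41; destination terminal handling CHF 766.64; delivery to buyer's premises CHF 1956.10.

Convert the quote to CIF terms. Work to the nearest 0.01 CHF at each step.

Not relevant to the conversion: inland to port — on the seller under both DAP and CIF; already in the DAP price and stays in the CIF price.
From DAP to CIF, the seller no longer bears: destination terminal, delivery.
CIF price = 35818.74 − 766.64 − 1956.10 = 33096.00

CIF price: CHF 33096.00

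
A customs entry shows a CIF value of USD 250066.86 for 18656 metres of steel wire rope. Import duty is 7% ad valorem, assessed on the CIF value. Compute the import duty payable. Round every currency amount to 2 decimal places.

Import duty: USD 17504.68

Import duty = 250066.86 × 7% = 17504.68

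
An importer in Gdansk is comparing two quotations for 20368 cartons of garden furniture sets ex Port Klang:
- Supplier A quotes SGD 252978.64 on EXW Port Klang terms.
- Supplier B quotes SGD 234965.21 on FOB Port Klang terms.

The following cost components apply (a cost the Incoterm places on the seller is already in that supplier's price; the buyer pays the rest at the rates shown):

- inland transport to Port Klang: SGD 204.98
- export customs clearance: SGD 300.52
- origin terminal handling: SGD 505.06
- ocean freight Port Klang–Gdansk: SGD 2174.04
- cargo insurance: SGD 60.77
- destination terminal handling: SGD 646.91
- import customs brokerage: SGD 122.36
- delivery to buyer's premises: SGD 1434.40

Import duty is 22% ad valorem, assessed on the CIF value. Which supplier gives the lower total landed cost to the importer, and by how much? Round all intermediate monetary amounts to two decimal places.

Supplier A (EXW):
CIF value = EXW price + inland to port + export clearance + origin terminal + freight + insurance = 252978.64 + 204.98 + 300.52 + 505.06 + 2174.04 + 60.77 = 256224.01
Import duty = 256224.01 × 22% = 56369.28
Buyer bears (A): 204.98 + 300.52 + 505.06 + 2174.04 + 60.77 + 646.91 + 122.36 + 1434.40 = 5449.04
Landed cost (A) = invoice 252978.64 + 5449.04 + duty 56369.28 = 314796.96
Supplier B (FOB):
CIF value = FOB price + freight + insurance = 234965.21 + 2174.04 + 60.77 = 237200.02
Import duty = 237200.02 × 22% = 52184.00
Buyer bears (B): 2174.04 + 60.77 + 646.91 + 122.36 + 1434.40 = 4438.48
Landed cost (B) = invoice 234965.21 + 4438.48 + duty 52184.00 = 291587.69
Difference = |314796.96 − 291587.69| = 23209.27

Supplier B is cheaper by SGD 23209.27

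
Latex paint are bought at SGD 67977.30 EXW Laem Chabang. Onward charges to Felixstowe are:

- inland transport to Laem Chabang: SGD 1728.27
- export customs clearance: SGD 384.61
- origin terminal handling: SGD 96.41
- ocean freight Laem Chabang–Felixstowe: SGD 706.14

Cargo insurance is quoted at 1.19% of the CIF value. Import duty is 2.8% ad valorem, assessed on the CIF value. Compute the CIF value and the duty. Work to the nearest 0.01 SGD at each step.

Let C be the CIF value. C = EXW price + pre-shipment costs + freight + 1.19% × C
C − 1.19% × C = 67977.30 + 1728.27 + 384.61 + 96.41 + 706.14
0.9881 × C = 70892.73
C = 70892.73 / 0.9881 = 71746.51
Insurance premium = 1.19% × 71746.51 = 853.78
Import duty = 71746.51 × 2.8% = 2008.90

CIF value: SGD 71746.51; import duty: SGD 2008.90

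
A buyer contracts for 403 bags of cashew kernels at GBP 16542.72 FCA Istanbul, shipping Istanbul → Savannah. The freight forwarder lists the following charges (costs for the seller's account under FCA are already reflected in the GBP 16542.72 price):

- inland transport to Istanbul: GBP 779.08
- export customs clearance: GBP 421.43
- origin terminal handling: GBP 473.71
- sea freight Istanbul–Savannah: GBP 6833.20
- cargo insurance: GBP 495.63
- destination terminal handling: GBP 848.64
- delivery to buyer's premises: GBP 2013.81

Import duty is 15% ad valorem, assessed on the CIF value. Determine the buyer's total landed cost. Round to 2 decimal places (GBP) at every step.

FCA: the seller delivers export-cleared goods to the carrier; the buyer bears costs from that point.
Already in the invoice (seller's account under FCA): inland to port, export clearance — exclude.
CIF value = FCA price + origin terminal + freight + insurance = 16542.72 + 473.71 + 6833.20 + 495.63 = 24345.26
Import duty = 24345.26 × 15% = 3651.79
Buyer bears: origin terminal 473.71 + freight 6833.20 + insurance 495.63 + destination terminal 848.64 + delivery 2013.81 + duty 3651.79 = 14316.78
Landed cost = invoice 16542.72 + 14316.78 = 30859.50

Total landed cost: GBP 30859.50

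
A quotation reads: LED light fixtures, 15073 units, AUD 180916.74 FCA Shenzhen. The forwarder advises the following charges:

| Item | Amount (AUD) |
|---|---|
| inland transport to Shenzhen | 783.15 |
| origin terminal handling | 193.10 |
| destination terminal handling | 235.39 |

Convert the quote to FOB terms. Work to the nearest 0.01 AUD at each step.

Not relevant to the conversion: inland to port — on the seller under both FCA and FOB; already in the FCA price and stays in the FOB price. destination terminal — on the buyer under both terms; not part of either seller's price.
From FCA to FOB, the seller additionally bears: origin terminal.
FOB price = 180916.74 + 193.10 = 181109.84

FOB price: AUD 181109.84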